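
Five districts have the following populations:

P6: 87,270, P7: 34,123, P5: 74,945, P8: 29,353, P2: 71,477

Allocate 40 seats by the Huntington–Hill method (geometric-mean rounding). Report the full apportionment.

P6 12; P7 5; P5 10; P8 4; P2 9

With divisor 7565: modified quotas P6 11.536, P7 4.511, P5 9.907, P8 3.880, P2 9.448.
Geometric-mean thresholds: P6 √(11·12)=11.489, P7 √(4·5)=4.472, P5 √(9·10)=9.487, P8 √(3·4)=3.464, P2 √(9·10)=9.487.
Each quota rounded against its threshold gives P6 12, P7 5, P5 10, P8 4, P2 9 (total 40).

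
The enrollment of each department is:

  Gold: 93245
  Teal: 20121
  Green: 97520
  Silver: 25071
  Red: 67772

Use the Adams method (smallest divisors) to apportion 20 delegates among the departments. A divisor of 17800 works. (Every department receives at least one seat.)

Gold 6, Teal 2, Green 6, Silver 2, Red 4

With modified divisor 17800: modified quotas Gold 5.238, Teal 1.130, Green 5.479, Silver 1.408, Red 3.807.
Rounding up: Gold 6, Teal 2, Green 6, Silver 2, Red 4 (total 20).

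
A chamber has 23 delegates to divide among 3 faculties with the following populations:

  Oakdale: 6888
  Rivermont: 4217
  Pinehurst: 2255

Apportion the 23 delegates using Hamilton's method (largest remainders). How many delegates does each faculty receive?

Oakdale: 12, Rivermont: 7, Pinehurst: 4

Standard divisor: 13360 ÷ 23 ≈ 580.87.
Standard quotas: Oakdale 11.8581, Rivermont 7.2598, Pinehurst 3.8821.
Lower quotas: Oakdale 11, Rivermont 7, Pinehurst 3 (sum 21, leaving 2 seats).
Remainders in descending order: Pinehurst 0.8821, Oakdale 0.8581, Rivermont 0.2598.
The surplus seats go to Pinehurst, Oakdale.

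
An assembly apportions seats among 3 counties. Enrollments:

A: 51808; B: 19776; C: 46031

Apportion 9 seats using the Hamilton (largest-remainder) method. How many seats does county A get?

Total 117615; standard divisor 117615/9 ≈ 13068.333.
Standard quotas: A 3.9644, B 1.5133, C 3.5223.
Lower quotas: A 3, B 1, C 3 (sum 7, leaving 2 seats).
Remainders in descending order: A 0.9644, C 0.5223, B 0.5133.
The surplus seats go to A, C.
A receives 4.

4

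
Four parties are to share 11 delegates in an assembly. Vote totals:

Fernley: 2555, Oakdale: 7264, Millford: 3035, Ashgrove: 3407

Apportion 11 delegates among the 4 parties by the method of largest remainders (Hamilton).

Fernley 2; Oakdale 5; Millford 2; Ashgrove 2

The standard divisor is 16261/11 ≈ 1478.273.
Standard quotas: Fernley 1.7284, Oakdale 4.9138, Millford 2.0531, Ashgrove 2.3047.
Lower quotas: Fernley 1, Oakdale 4, Millford 2, Ashgrove 2 (sum 9, leaving 2 seats).
Remainders in descending order: Oakdale 0.9138, Fernley 0.7284, Ashgrove 0.3047, Millford 0.0531.
The surplus seats go to Oakdale, Fernley.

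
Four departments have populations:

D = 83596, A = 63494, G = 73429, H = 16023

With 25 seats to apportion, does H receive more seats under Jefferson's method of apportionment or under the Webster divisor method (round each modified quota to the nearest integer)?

Jefferson: D 9, A 7, G 8, H 1.
Webster: D 9, A 6, G 8, H 2.
H gets 1 under Jefferson and 2 under Webster.

Webster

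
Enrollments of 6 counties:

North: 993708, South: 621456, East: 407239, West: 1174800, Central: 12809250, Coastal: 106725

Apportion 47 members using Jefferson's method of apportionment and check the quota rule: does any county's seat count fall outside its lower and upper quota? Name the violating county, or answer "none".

Central

Standard quotas: North 2.899, South 1.813, East 1.188, West 3.427, Central 37.363, Coastal 0.311.
Jefferson allocation: North 3, South 1, East 1, West 3, Central 39, Coastal 0.
Central has quota 37.363 (lower 37, upper 38) but receives 39 — outside the quota interval.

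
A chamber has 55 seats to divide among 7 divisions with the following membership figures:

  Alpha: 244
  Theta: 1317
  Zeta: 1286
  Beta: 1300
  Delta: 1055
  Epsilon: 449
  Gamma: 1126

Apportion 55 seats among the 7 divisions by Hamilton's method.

Alpha 2, Theta 11, Zeta 10, Beta 10, Delta 9, Epsilon 4, Gamma 9

The standard divisor is 6777/55 ≈ 123.218.
Standard quotas: Alpha 1.980, Theta 10.688, Zeta 10.437, Beta 10.550, Delta 8.562, Epsilon 3.644, Gamma 9.138.
Lower quotas: Alpha 1, Theta 10, Zeta 10, Beta 10, Delta 8, Epsilon 3, Gamma 9 (sum 51, leaving 4 seats).
Remainders in descending order: Alpha 0.980, Theta 0.688, Epsilon 0.644, Delta 0.562, Beta 0.550, Zeta 0.437, Gamma 0.138.
Largest remainders: Alpha, Theta, Epsilon, Delta receive the extra seats.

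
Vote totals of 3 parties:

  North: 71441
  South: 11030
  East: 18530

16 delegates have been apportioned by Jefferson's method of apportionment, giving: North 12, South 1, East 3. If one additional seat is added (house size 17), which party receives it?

South

Priority for the next seat is population ÷ (current seats + 1).
Priorities: North 5495.462, South 5515.000, East 4632.500.
Highest priority: South.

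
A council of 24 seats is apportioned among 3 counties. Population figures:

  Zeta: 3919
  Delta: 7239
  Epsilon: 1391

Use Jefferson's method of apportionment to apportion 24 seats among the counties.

Zeta 8, Delta 14, Epsilon 2

Standard divisor 12549/24 ≈ 522.875; standard quotas: Zeta 7.495, Delta 13.845, Epsilon 2.660.
Rounding down gives 7, 13, 2 = 22 seats, so the divisor must be adjusted.
With modified divisor 486: modified quotas Zeta 8.064, Delta 14.895, Epsilon 2.862.
Rounding down: Zeta 8, Delta 14, Epsilon 2 (total 24).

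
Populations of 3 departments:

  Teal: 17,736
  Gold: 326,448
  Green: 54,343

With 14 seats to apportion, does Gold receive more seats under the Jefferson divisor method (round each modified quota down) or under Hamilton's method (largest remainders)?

Jefferson

Jefferson: Teal 0, Gold 12, Green 2.
Hamilton: Teal 1, Gold 11, Green 2.
Gold gets 12 under Jefferson and 11 under Hamilton.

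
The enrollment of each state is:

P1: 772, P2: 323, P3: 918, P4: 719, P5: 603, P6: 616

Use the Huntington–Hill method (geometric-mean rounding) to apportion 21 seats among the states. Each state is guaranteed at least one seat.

With divisor 192: modified quotas P1 4.021, P2 1.682, P3 4.781, P4 3.745, P5 3.141, P6 3.208.
Geometric-mean thresholds: P1 √(4·5)=4.472, P2 √(1·2)=1.414, P3 √(4·5)=4.472, P4 √(3·4)=3.464, P5 √(3·4)=3.464, P6 √(3·4)=3.464.
Each quota rounded against its threshold gives P1 4, P2 2, P3 5, P4 4, P5 3, P6 3 (total 21).

P1 4, P2 2, P3 5, P4 4, P5 3, P6 3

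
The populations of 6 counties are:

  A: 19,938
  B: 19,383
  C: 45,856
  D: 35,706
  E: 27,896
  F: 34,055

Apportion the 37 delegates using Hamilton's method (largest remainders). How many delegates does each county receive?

A 4, B 4, C 9, D 7, E 6, F 7

Standard divisor: 182834 ÷ 37 ≈ 4941.459.
Standard quotas: A 4.0348, B 3.9225, C 9.2798, D 7.2258, E 5.6453, F 6.8917.
Lower quotas: A 4, B 3, C 9, D 7, E 5, F 6 (sum 34, leaving 3 seats).
Remainders in descending order: B 0.9225, F 0.8917, E 0.6453, C 0.2798, D 0.2258, A 0.0348.
Largest remainders: B, F, E receive the extra seats.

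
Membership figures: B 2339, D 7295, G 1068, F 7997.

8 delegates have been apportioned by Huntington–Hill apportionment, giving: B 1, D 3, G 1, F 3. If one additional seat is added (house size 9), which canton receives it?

F

Priority for the next seat is population ÷ (√(s·(s+1))).
Priorities: B 1653.923, D 2105.885, G 755.190, F 2308.535.
Highest priority: F.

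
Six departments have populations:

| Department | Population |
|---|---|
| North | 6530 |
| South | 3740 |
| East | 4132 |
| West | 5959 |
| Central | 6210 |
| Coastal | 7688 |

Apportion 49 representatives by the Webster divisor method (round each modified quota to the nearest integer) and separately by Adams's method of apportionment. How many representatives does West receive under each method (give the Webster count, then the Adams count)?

Webster: North 9, South 5, East 6, West 9, Central 9, Coastal 11.
Adams: North 9, South 6, East 6, West 8, Central 9, Coastal 11.
West gets 9 under Webster and 8 under Adams.

9 and 8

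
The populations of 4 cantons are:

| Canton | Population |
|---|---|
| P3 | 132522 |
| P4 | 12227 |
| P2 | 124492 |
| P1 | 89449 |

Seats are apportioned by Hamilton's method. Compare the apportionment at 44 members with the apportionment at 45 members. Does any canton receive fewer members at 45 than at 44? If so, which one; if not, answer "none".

P4

At 44 seats: P3 16, P4 2, P2 15, P1 11.
At 45 seats: P3 17, P4 1, P2 16, P1 11.
P4 drops from 2 to 1.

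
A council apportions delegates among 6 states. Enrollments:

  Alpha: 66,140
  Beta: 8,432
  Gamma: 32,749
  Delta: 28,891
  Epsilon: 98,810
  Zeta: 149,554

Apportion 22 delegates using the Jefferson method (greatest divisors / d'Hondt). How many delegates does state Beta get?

Standard divisor 384576/22 ≈ 17480.727; standard quotas: Alpha 3.784, Beta 0.482, Gamma 1.873, Delta 1.653, Epsilon 5.653, Zeta 8.555.
Rounding down gives 3, 0, 1, 1, 5, 8 = 18 seats, so the divisor must be adjusted.
With modified divisor 15700: modified quotas Alpha 4.213, Beta 0.537, Gamma 2.086, Delta 1.840, Epsilon 6.294, Zeta 9.526.
Rounding down: Alpha 4, Beta 0, Gamma 2, Delta 1, Epsilon 6, Zeta 9 (total 22).
Beta receives 0.

0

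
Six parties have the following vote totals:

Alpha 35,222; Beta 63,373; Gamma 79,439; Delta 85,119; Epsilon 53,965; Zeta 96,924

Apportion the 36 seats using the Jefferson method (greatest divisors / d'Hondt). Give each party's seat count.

Standard divisor 414042/36 ≈ 11501.167; standard quotas: Alpha 3.062, Beta 5.510, Gamma 6.907, Delta 7.401, Epsilon 4.692, Zeta 8.427.
Rounding down gives 3, 5, 6, 7, 4, 8 = 33 seats, so the divisor must be adjusted.
With modified divisor 10700: modified quotas Alpha 3.292, Beta 5.923, Gamma 7.424, Delta 7.955, Epsilon 5.043, Zeta 9.058.
Rounding down: Alpha 3, Beta 5, Gamma 7, Delta 7, Epsilon 5, Zeta 9 (total 36).

Alpha: 3; Beta: 5; Gamma: 7; Delta: 7; Epsilon: 5; Zeta: 9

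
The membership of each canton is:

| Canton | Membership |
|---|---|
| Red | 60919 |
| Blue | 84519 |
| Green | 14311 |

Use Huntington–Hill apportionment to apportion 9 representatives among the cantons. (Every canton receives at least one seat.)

With divisor 18242: modified quotas Red 3.339, Blue 4.633, Green 0.785.
Geometric-mean thresholds: Red √(3·4)=3.464, Blue √(4·5)=4.472, Green (min 1).
Each quota rounded against its threshold gives Red 3, Blue 5, Green 1 (total 9).

Red 3, Blue 5, Green 1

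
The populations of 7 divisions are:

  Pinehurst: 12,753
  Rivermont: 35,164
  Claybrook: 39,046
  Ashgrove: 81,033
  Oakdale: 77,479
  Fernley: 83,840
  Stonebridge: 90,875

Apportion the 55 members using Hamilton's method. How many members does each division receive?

Total 420190; standard divisor 420190/55 ≈ 7639.818.
Standard quotas: Pinehurst 1.6693, Rivermont 4.6027, Claybrook 5.1109, Ashgrove 10.6067, Oakdale 10.1415, Fernley 10.9741, Stonebridge 11.8949.
Lower quotas: Pinehurst 1, Rivermont 4, Claybrook 5, Ashgrove 10, Oakdale 10, Fernley 10, Stonebridge 11 (sum 51, leaving 4 seats).
Remainders in descending order: Fernley 0.9741, Stonebridge 0.8949, Pinehurst 0.6693, Ashgrove 0.6067, Rivermont 0.6027, Oakdale 0.1415, Claybrook 0.1109.
Largest remainders: Fernley, Stonebridge, Pinehurst, Ashgrove receive the extra seats.

Pinehurst: 2, Rivermont: 4, Claybrook: 5, Ashgrove: 11, Oakdale: 10, Fernley: 11, Stonebridge: 12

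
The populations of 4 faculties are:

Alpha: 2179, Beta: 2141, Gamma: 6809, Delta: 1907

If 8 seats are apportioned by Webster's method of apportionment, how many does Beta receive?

Standard divisor 13036/8 ≈ 1629.5; standard quotas: Alpha 1.337, Beta 1.314, Gamma 4.179, Delta 1.170.
Rounding to the nearest integer gives 1, 1, 4, 1 = 7 seats, so the divisor must be adjusted.
With modified divisor 1500: modified quotas Alpha 1.453, Beta 1.427, Gamma 4.539, Delta 1.271.
Rounding to the nearest integer: Alpha 1, Beta 1, Gamma 5, Delta 1 (total 8).
Beta receives 1.

1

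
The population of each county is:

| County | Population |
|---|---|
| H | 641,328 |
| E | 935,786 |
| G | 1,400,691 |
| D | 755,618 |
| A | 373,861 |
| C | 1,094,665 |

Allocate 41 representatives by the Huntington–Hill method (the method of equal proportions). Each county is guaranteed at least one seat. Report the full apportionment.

H: 5, E: 7, G: 11, D: 6, A: 3, C: 9

With divisor 127029: modified quotas H 5.049, E 7.367, G 11.027, D 5.948, A 2.943, C 8.617.
Geometric-mean thresholds: H √(5·6)=5.477, E √(7·8)=7.483, G √(11·12)=11.489, D √(5·6)=5.477, A √(2·3)=2.449, C √(8·9)=8.485.
Each quota rounded against its threshold gives H 5, E 7, G 11, D 6, A 3, C 9 (total 41).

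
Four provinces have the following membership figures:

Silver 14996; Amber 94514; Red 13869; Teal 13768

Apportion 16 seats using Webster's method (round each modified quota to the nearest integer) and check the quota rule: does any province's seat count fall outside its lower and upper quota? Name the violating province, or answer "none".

Amber

Standard quotas: Silver 1.749, Amber 11.026, Red 1.618, Teal 1.606.
Webster allocation: Silver 2, Amber 10, Red 2, Teal 2.
Amber has quota 11.026 (lower 11, upper 12) but receives 10 — outside the quota interval.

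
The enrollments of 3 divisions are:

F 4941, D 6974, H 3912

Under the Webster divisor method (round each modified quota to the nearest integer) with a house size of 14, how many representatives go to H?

4

Standard divisor 15827/14 ≈ 1130.5; standard quotas: F 4.371, D 6.169, H 3.460.
Rounding to the nearest integer gives 4, 6, 3 = 13 seats, so the divisor must be adjusted.
With modified divisor 1110: modified quotas F 4.451, D 6.283, H 3.524.
Rounding to the nearest integer: F 4, D 6, H 4 (total 14).
H receives 4.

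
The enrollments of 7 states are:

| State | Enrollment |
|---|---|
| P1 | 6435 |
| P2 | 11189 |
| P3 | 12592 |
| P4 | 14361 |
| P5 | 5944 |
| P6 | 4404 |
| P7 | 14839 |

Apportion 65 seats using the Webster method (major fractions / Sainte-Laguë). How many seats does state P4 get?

Standard divisor 69764/65 ≈ 1073.292; standard quotas: P1 5.996, P2 10.425, P3 11.732, P4 13.380, P5 5.538, P6 4.103, P7 13.826.
Rounding to the nearest integer gives P1 6, P2 10, P3 12, P4 13, P5 6, P6 4, P7 14 — total 65, matching the house size, so no adjustment is needed.
P4 receives 13.

13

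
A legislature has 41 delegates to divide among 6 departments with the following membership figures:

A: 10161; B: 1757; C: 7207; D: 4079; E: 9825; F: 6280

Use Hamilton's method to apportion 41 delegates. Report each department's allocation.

A=11, B=2, C=7, D=4, E=10, F=7

Total 39309; standard divisor 39309/41 ≈ 958.756.
Standard quotas: A 10.5981, B 1.8326, C 7.5170, D 4.2545, E 10.2477, F 6.5502.
Lower quotas: A 10, B 1, C 7, D 4, E 10, F 6 (sum 38, leaving 3 seats).
Remainders in descending order: B 0.8326, A 0.5981, F 0.5502, C 0.5170, D 0.2545, E 0.2477.
The surplus seats go to B, A, F.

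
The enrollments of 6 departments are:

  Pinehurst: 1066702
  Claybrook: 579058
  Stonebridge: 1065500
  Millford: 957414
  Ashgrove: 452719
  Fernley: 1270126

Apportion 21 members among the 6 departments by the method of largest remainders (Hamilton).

Pinehurst=4; Claybrook=2; Stonebridge=4; Millford=4; Ashgrove=2; Fernley=5

Total 5391519; standard divisor 5391519/21 = 256739.
Standard quotas: Pinehurst 4.1548, Claybrook 2.2554, Stonebridge 4.1501, Millford 3.7291, Ashgrove 1.7633, Fernley 4.9471.
Lower quotas: Pinehurst 4, Claybrook 2, Stonebridge 4, Millford 3, Ashgrove 1, Fernley 4 (sum 18, leaving 3 seats).
Remainders in descending order: Fernley 0.9471, Ashgrove 0.7633, Millford 0.7291, Claybrook 0.2554, Pinehurst 0.1548, Stonebridge 0.1501.
Largest remainders: Fernley, Ashgrove, Millford receive the extra seats.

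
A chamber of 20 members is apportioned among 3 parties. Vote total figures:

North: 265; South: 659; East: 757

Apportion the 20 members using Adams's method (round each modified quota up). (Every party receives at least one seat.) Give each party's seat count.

North: 3, South: 8, East: 9

Standard divisor 1681/20 ≈ 84.05; standard quotas: North 3.153, South 7.841, East 9.007.
Rounding up gives 4, 8, 10 = 22 seats, so the divisor must be adjusted.
With modified divisor 90: modified quotas North 2.944, South 7.322, East 8.411.
Rounding up: North 3, South 8, East 9 (total 20).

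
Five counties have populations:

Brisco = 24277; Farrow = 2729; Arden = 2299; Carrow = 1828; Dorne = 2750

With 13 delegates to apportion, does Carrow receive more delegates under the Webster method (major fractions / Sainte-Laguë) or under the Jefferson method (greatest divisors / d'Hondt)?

Webster: Brisco 9, Farrow 1, Arden 1, Carrow 1, Dorne 1.
Jefferson: Brisco 10, Farrow 1, Arden 1, Carrow 0, Dorne 1.
Carrow gets 1 under Webster and 0 under Jefferson.

Webster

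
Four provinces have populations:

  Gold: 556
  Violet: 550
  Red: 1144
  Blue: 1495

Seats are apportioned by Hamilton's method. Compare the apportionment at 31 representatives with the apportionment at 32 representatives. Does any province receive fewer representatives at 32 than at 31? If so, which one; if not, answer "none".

Violet

At 31 seats: Gold 5, Violet 5, Red 9, Blue 12.
At 32 seats: Gold 5, Violet 4, Red 10, Blue 13.
Violet drops from 5 to 4.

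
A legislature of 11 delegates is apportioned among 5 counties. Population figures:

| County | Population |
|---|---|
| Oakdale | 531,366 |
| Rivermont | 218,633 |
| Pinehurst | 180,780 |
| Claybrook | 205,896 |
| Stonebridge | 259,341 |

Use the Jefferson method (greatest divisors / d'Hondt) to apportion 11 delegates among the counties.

Standard divisor 1396016/11 ≈ 126910.545; standard quotas: Oakdale 4.187, Rivermont 1.723, Pinehurst 1.424, Claybrook 1.622, Stonebridge 2.043.
Rounding down gives 4, 1, 1, 1, 2 = 9 seats, so the divisor must be adjusted.
With modified divisor 104600: modified quotas Oakdale 5.080, Rivermont 2.090, Pinehurst 1.728, Claybrook 1.968, Stonebridge 2.479.
Rounding down: Oakdale 5, Rivermont 2, Pinehurst 1, Claybrook 1, Stonebridge 2 (total 11).

Oakdale 5; Rivermont 2; Pinehurst 1; Claybrook 1; Stonebridge 2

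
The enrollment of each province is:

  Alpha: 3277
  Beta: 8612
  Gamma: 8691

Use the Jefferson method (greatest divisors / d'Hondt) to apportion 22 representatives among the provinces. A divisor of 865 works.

Alpha: 3; Beta: 9; Gamma: 10

With modified divisor 865: modified quotas Alpha 3.788, Beta 9.956, Gamma 10.047.
Rounding down: Alpha 3, Beta 9, Gamma 10 (total 22).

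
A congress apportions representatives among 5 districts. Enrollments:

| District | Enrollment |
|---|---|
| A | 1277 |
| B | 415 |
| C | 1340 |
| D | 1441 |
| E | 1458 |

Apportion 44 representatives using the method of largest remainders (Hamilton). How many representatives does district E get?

11

Total 5931; standard divisor 5931/44 ≈ 134.795.
Standard quotas: A 9.474, B 3.079, C 9.941, D 10.690, E 10.816.
Lower quotas: A 9, B 3, C 9, D 10, E 10 (sum 41, leaving 3 seats).
Remainders in descending order: C 0.941, E 0.816, D 0.690, A 0.474, B 0.079.
Largest remainders: C, E, D receive the extra seats.
E receives 11.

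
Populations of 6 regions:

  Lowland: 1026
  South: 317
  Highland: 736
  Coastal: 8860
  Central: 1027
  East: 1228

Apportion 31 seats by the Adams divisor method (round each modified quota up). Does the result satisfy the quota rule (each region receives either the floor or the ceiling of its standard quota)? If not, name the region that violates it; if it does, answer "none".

Coastal

Standard quotas: Lowland 2.411, South 0.745, Highland 1.729, Coastal 20.817, Central 2.413, East 2.885.
Adams allocation: Lowland 3, South 1, Highland 2, Coastal 19, Central 3, East 3.
Coastal has quota 20.817 (lower 20, upper 21) but receives 19 — outside the quota interval.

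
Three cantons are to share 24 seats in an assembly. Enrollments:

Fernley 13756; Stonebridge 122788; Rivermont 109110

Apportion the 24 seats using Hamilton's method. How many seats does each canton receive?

Fernley 1, Stonebridge 12, Rivermont 11

The standard divisor is 245654/24 ≈ 10235.583.
Standard quotas: Fernley 1.3439, Stonebridge 11.9962, Rivermont 10.6599.
Lower quotas: Fernley 1, Stonebridge 11, Rivermont 10 (sum 22, leaving 2 seats).
Remainders in descending order: Stonebridge 0.9962, Rivermont 0.6599, Fernley 0.3439.
Largest remainders: Stonebridge, Rivermont receive the extra seats.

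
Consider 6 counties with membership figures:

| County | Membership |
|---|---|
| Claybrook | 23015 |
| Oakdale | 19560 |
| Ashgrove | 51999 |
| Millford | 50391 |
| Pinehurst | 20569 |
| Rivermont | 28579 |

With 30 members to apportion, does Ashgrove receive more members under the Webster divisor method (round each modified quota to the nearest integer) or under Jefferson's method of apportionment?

Jefferson

Webster: Claybrook 4, Oakdale 3, Ashgrove 8, Millford 8, Pinehurst 3, Rivermont 4.
Jefferson: Claybrook 3, Oakdale 3, Ashgrove 9, Millford 8, Pinehurst 3, Rivermont 4.
Ashgrove gets 8 under Webster and 9 under Jefferson.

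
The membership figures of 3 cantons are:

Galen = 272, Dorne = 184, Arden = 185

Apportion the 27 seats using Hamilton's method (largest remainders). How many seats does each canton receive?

Galen=11; Dorne=8; Arden=8

Total 641; standard divisor 641/27 ≈ 23.741.
Standard quotas: Galen 11.457, Dorne 7.750, Arden 7.793.
Lower quotas: Galen 11, Dorne 7, Arden 7 (sum 25, leaving 2 seats).
Remainders in descending order: Arden 0.793, Dorne 0.750, Galen 0.457.
Largest remainders: Arden, Dorne receive the extra seats.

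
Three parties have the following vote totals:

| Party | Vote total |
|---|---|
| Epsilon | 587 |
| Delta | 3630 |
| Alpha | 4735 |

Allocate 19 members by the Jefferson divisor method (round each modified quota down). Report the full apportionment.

Epsilon 1, Delta 8, Alpha 10

Standard divisor 8952/19 ≈ 471.158; standard quotas: Epsilon 1.246, Delta 7.704, Alpha 10.050.
Rounding down gives 1, 7, 10 = 18 seats, so the divisor must be adjusted.
With modified divisor 440: modified quotas Epsilon 1.334, Delta 8.250, Alpha 10.761.
Rounding down: Epsilon 1, Delta 8, Alpha 10 (total 19).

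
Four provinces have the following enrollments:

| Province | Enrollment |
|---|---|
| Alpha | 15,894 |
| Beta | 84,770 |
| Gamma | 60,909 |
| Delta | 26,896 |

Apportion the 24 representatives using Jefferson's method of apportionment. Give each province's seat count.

Alpha 2, Beta 11, Gamma 8, Delta 3

Standard divisor 188469/24 ≈ 7852.875; standard quotas: Alpha 2.024, Beta 10.795, Gamma 7.756, Delta 3.425.
Rounding down gives 2, 10, 7, 3 = 22 seats, so the divisor must be adjusted.
With modified divisor 7300: modified quotas Alpha 2.177, Beta 11.612, Gamma 8.344, Delta 3.684.
Rounding down: Alpha 2, Beta 11, Gamma 8, Delta 3 (total 24).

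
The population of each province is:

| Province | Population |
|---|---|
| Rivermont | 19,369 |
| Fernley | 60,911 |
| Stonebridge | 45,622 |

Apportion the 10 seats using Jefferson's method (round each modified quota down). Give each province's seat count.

Standard divisor 125902/10 ≈ 12590.2; standard quotas: Rivermont 1.538, Fernley 4.838, Stonebridge 3.624.
Rounding down gives 1, 4, 3 = 8 seats, so the divisor must be adjusted.
With modified divisor 10800: modified quotas Rivermont 1.793, Fernley 5.640, Stonebridge 4.224.
Rounding down: Rivermont 1, Fernley 5, Stonebridge 4 (total 10).

Rivermont 1, Fernley 5, Stonebridge 4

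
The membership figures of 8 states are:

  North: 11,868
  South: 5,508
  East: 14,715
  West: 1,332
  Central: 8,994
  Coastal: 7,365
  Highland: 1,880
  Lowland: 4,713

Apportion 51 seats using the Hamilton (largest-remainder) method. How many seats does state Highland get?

2

The standard divisor is 56375/51 ≈ 1105.392.
Standard quotas: North 10.7365, South 4.9828, East 13.3120, West 1.2050, Central 8.1365, Coastal 6.6628, Highland 1.7008, Lowland 4.2636.
Lower quotas: North 10, South 4, East 13, West 1, Central 8, Coastal 6, Highland 1, Lowland 4 (sum 47, leaving 4 seats).
Remainders in descending order: South 0.9828, North 0.7365, Highland 0.7008, Coastal 0.6628, East 0.3120, Lowland 0.2636, West 0.2050, Central 0.1365.
Largest remainders: South, North, Highland, Coastal receive the extra seats.
Highland receives 2.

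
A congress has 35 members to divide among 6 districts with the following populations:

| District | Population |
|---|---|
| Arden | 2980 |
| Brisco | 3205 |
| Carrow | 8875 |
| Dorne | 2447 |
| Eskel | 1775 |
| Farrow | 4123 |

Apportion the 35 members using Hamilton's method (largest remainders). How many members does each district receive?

Total 23405; standard divisor 23405/35 ≈ 668.714.
Standard quotas: Arden 4.4563, Brisco 4.7928, Carrow 13.2717, Dorne 3.6593, Eskel 2.6543, Farrow 6.1656.
Lower quotas: Arden 4, Brisco 4, Carrow 13, Dorne 3, Eskel 2, Farrow 6 (sum 32, leaving 3 seats).
Remainders in descending order: Brisco 0.7928, Dorne 0.6593, Eskel 0.6543, Arden 0.4563, Carrow 0.2717, Farrow 0.1656.
The surplus seats go to Brisco, Dorne, Eskel.

Arden: 4, Brisco: 5, Carrow: 13, Dorne: 4, Eskel: 3, Farrow: 6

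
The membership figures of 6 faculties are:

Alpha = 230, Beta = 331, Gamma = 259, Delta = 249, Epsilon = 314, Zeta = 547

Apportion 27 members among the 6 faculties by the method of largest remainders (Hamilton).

Alpha=3, Beta=5, Gamma=4, Delta=3, Epsilon=4, Zeta=8

The standard divisor is 1930/27 ≈ 71.481.
Standard quotas: Alpha 3.218, Beta 4.631, Gamma 3.623, Delta 3.483, Epsilon 4.393, Zeta 7.652.
Lower quotas: Alpha 3, Beta 4, Gamma 3, Delta 3, Epsilon 4, Zeta 7 (sum 24, leaving 3 seats).
Remainders in descending order: Zeta 0.652, Beta 0.631, Gamma 0.623, Delta 0.483, Epsilon 0.393, Alpha 0.218.
The surplus seats go to Zeta, Beta, Gamma.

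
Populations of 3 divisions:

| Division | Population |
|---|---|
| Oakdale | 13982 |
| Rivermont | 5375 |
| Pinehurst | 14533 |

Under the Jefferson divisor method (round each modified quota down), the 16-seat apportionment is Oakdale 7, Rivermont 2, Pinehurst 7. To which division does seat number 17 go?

Priority for the next seat is population ÷ (current seats + 1).
Priorities: Oakdale 1747.750, Rivermont 1791.667, Pinehurst 1816.625.
Highest priority: Pinehurst.

Pinehurst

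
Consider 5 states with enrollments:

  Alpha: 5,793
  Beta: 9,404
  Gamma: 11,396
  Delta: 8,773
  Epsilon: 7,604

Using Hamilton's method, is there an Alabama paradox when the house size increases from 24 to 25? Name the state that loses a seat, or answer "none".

At 24 seats: Alpha 3, Beta 5, Gamma 7, Delta 5, Epsilon 4.
At 25 seats: Alpha 3, Beta 6, Gamma 7, Delta 5, Epsilon 4.
No state's allocation decreased.

none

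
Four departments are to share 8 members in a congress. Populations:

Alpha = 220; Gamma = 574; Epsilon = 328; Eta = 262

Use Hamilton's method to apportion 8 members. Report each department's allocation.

The standard divisor is 1384/8 = 173.
Standard quotas: Alpha 1.272, Gamma 3.318, Epsilon 1.896, Eta 1.514.
Lower quotas: Alpha 1, Gamma 3, Epsilon 1, Eta 1 (sum 6, leaving 2 seats).
Remainders in descending order: Epsilon 0.896, Eta 0.514, Gamma 0.318, Alpha 0.272.
The surplus seats go to Epsilon, Eta.

Alpha 1; Gamma 3; Epsilon 2; Eta 2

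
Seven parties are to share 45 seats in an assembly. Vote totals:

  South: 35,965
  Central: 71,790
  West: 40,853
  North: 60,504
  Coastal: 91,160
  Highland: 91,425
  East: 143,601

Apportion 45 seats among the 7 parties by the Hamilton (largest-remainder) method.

South 3; Central 6; West 3; North 5; Coastal 8; Highland 8; East 12

Total 535298; standard divisor 535298/45 ≈ 11895.511.
Standard quotas: South 3.0234, Central 6.0350, West 3.4343, North 5.0863, Coastal 7.6634, Highland 7.6857, East 12.0719.
Lower quotas: South 3, Central 6, West 3, North 5, Coastal 7, Highland 7, East 12 (sum 43, leaving 2 seats).
Remainders in descending order: Highland 0.6857, Coastal 0.6634, West 0.4343, North 0.0863, East 0.0719, Central 0.0350, South 0.0234.
Largest remainders: Highland, Coastal receive the extra seats.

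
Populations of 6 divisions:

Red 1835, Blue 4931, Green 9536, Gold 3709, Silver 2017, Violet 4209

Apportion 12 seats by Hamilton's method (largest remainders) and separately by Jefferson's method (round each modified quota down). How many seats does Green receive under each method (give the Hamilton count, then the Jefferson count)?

4 and 5

Hamilton: Red 1, Blue 2, Green 4, Gold 2, Silver 1, Violet 2.
Jefferson: Red 0, Blue 2, Green 5, Gold 2, Silver 1, Violet 2.
Green gets 4 under Hamilton and 5 under Jefferson.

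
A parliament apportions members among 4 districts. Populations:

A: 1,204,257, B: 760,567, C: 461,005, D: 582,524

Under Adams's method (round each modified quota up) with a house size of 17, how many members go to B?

Standard divisor 3008353/17 ≈ 176961.941; standard quotas: A 6.805, B 4.298, C 2.605, D 3.292.
Rounding up gives 7, 5, 3, 4 = 19 seats, so the divisor must be adjusted.
With modified divisor 197400: modified quotas A 6.101, B 3.853, C 2.335, D 2.951.
Rounding up: A 7, B 4, C 3, D 3 (total 17).
B receives 4.

4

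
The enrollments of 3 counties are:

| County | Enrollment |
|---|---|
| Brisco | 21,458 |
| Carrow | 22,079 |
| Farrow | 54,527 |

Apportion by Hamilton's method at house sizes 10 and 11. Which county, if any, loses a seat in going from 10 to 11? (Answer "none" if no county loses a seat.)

At 10 seats: Brisco 2, Carrow 2, Farrow 6.
At 11 seats: Brisco 2, Carrow 3, Farrow 6.
No county's allocation decreased.

none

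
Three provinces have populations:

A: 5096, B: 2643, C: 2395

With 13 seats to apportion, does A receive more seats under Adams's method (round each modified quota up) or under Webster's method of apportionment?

Adams: A 6, B 4, C 3.
Webster: A 7, B 3, C 3.
A gets 6 under Adams and 7 under Webster.

Webster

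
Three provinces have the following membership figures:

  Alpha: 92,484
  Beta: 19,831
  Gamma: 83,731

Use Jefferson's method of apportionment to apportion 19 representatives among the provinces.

Alpha: 9, Beta: 2, Gamma: 8

Standard divisor 196046/19 ≈ 10318.211; standard quotas: Alpha 8.963, Beta 1.922, Gamma 8.115.
Rounding down gives 8, 1, 8 = 17 seats, so the divisor must be adjusted.
With modified divisor 9600: modified quotas Alpha 9.634, Beta 2.066, Gamma 8.722.
Rounding down: Alpha 9, Beta 2, Gamma 8 (total 19).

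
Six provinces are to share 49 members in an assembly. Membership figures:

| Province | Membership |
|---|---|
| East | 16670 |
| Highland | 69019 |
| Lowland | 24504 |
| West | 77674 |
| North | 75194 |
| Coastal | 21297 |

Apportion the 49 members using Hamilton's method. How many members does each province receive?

East 3, Highland 12, Lowland 4, West 13, North 13, Coastal 4

Total 284358; standard divisor 284358/49 ≈ 5803.224.
Standard quotas: East 2.8725, Highland 11.8932, Lowland 4.2225, West 13.3846, North 12.9573, Coastal 3.6699.
Lower quotas: East 2, Highland 11, Lowland 4, West 13, North 12, Coastal 3 (sum 45, leaving 4 seats).
Remainders in descending order: North 0.9573, Highland 0.8932, East 0.8725, Coastal 0.6699, West 0.3846, Lowland 0.2225.
Largest remainders: North, Highland, East, Coastal receive the extra seats.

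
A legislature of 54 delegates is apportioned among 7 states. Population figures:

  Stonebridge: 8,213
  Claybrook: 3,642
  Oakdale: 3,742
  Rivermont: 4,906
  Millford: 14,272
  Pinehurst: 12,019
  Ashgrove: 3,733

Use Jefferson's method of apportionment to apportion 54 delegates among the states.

Stonebridge 9, Claybrook 4, Oakdale 4, Rivermont 5, Millford 15, Pinehurst 13, Ashgrove 4

Standard divisor 50527/54 ≈ 935.685; standard quotas: Stonebridge 8.778, Claybrook 3.892, Oakdale 3.999, Rivermont 5.243, Millford 15.253, Pinehurst 12.845, Ashgrove 3.990.
Rounding down gives 8, 3, 3, 5, 15, 12, 3 = 49 seats, so the divisor must be adjusted.
With modified divisor 900: modified quotas Stonebridge 9.126, Claybrook 4.047, Oakdale 4.158, Rivermont 5.451, Millford 15.858, Pinehurst 13.354, Ashgrove 4.148.
Rounding down: Stonebridge 9, Claybrook 4, Oakdale 4, Rivermont 5, Millford 15, Pinehurst 13, Ashgrove 4 (total 54).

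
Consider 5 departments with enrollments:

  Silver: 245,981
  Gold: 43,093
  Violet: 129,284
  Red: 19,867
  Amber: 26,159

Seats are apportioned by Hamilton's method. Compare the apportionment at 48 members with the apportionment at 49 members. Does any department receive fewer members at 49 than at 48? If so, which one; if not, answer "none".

At 48 seats: Silver 25, Gold 5, Violet 13, Red 2, Amber 3.
At 49 seats: Silver 26, Gold 4, Violet 14, Red 2, Amber 3.
Gold drops from 5 to 4.

Gold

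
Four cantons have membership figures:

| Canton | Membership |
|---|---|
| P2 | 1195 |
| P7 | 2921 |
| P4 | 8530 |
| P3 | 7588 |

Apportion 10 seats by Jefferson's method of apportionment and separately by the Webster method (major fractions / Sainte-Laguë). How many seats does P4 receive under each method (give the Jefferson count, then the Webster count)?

Jefferson: P2 0, P7 1, P4 5, P3 4.
Webster: P2 1, P7 1, P4 4, P3 4.
P4 gets 5 under Jefferson and 4 under Webster.

5 and 4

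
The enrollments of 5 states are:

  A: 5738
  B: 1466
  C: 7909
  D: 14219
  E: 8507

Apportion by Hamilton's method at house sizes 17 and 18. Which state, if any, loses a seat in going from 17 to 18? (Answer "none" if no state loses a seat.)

B

At 17 seats: A 3, B 1, C 3, D 6, E 4.
At 18 seats: A 3, B 0, C 4, D 7, E 4.
B drops from 1 to 0.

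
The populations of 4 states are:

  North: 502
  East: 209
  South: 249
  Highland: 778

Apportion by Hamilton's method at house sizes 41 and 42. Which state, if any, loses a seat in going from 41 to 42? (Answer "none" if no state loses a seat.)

none

At 41 seats: North 12, East 5, South 6, Highland 18.
At 42 seats: North 12, East 5, South 6, Highland 19.
No state's allocation decreased.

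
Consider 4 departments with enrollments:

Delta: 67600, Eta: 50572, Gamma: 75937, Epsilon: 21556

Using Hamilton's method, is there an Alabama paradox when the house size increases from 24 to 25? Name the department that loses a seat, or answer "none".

none

At 24 seats: Delta 8, Eta 6, Gamma 8, Epsilon 2.
At 25 seats: Delta 8, Eta 6, Gamma 9, Epsilon 2.
No department's allocation decreased.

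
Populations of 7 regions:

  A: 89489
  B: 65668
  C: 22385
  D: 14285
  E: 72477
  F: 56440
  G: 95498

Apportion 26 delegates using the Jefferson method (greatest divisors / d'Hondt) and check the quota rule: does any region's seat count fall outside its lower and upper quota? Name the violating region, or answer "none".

none

Standard quotas: A 5.590, B 4.102, C 1.398, D 0.892, E 4.527, F 3.525, G 5.965.
Jefferson allocation: A 6, B 4, C 1, D 1, E 5, F 3, G 6.
Every allocation lies between the lower and upper quota.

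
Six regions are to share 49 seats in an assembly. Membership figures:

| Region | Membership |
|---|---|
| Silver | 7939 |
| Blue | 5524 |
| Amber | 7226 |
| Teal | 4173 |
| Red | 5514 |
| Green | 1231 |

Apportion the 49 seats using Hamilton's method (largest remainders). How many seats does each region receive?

Silver 12; Blue 9; Amber 11; Teal 6; Red 9; Green 2

The standard divisor is 31607/49 ≈ 645.041.
Standard quotas: Silver 12.3077, Blue 8.5638, Amber 11.2024, Teal 6.4694, Red 8.5483, Green 1.9084.
Lower quotas: Silver 12, Blue 8, Amber 11, Teal 6, Red 8, Green 1 (sum 46, leaving 3 seats).
Remainders in descending order: Green 0.9084, Blue 0.5638, Red 0.5483, Teal 0.4694, Silver 0.3077, Amber 0.2024.
Largest remainders: Green, Blue, Red receive the extra seats.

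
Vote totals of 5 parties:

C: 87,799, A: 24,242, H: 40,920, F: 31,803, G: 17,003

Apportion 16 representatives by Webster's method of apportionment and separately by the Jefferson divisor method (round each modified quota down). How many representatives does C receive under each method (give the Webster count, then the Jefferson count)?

Webster: C 7, A 2, H 3, F 3, G 1.
Jefferson: C 8, A 2, H 3, F 2, G 1.
C gets 7 under Webster and 8 under Jefferson.

7 and 8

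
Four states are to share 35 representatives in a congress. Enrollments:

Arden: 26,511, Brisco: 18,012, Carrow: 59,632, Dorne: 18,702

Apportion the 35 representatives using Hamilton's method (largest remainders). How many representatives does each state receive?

The standard divisor is 122857/35 ≈ 3510.2.
Standard quotas: Arden 7.5526, Brisco 5.1313, Carrow 16.9882, Dorne 5.3279.
Lower quotas: Arden 7, Brisco 5, Carrow 16, Dorne 5 (sum 33, leaving 2 seats).
Remainders in descending order: Carrow 0.9882, Arden 0.5526, Dorne 0.3279, Brisco 0.1313.
Largest remainders: Carrow, Arden receive the extra seats.

Arden=8; Brisco=5; Carrow=17; Dorne=5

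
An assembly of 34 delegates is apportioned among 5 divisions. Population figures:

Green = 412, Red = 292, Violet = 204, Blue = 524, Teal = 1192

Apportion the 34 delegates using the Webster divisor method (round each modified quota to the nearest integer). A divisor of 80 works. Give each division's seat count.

With modified divisor 80: modified quotas Green 5.150, Red 3.650, Violet 2.550, Blue 6.550, Teal 14.900.
Rounding to the nearest integer: Green 5, Red 4, Violet 3, Blue 7, Teal 15 (total 34).

Green: 5, Red: 4, Violet: 3, Blue: 7, Teal: 15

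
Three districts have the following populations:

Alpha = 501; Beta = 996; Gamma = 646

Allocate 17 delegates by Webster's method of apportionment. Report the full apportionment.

Standard divisor 2143/17 ≈ 126.059; standard quotas: Alpha 3.974, Beta 7.901, Gamma 5.125.
Rounding to the nearest integer gives Alpha 4, Beta 8, Gamma 5 — total 17, matching the house size, so no adjustment is needed.

Alpha 4, Beta 8, Gamma 5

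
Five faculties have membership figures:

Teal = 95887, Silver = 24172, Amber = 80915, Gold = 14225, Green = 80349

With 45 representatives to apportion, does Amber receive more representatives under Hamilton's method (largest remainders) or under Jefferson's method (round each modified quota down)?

Jefferson

Hamilton: Teal 15, Silver 4, Amber 12, Gold 2, Green 12.
Jefferson: Teal 15, Silver 3, Amber 13, Gold 2, Green 12.
Amber gets 12 under Hamilton and 13 under Jefferson.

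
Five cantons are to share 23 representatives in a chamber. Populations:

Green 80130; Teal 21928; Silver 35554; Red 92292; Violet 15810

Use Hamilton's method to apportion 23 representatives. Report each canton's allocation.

Green 8, Teal 2, Silver 3, Red 9, Violet 1

Total 245714; standard divisor 245714/23 ≈ 10683.217.
Standard quotas: Green 7.5005, Teal 2.0526, Silver 3.3280, Red 8.6390, Violet 1.4799.
Lower quotas: Green 7, Teal 2, Silver 3, Red 8, Violet 1 (sum 21, leaving 2 seats).
Remainders in descending order: Red 0.6390, Green 0.5005, Violet 0.4799, Silver 0.3280, Teal 0.0526.
The surplus seats go to Red, Green.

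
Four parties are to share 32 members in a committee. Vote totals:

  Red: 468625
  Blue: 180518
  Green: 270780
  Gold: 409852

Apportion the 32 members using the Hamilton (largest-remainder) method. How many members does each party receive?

Standard divisor: 1329775 ÷ 32 ≈ 41555.469.
Standard quotas: Red 11.2771, Blue 4.3440, Green 6.5161, Gold 9.8628.
Lower quotas: Red 11, Blue 4, Green 6, Gold 9 (sum 30, leaving 2 seats).
Remainders in descending order: Gold 0.8628, Green 0.5161, Blue 0.3440, Red 0.2771.
Largest remainders: Gold, Green receive the extra seats.

Red 11, Blue 4, Green 7, Gold 10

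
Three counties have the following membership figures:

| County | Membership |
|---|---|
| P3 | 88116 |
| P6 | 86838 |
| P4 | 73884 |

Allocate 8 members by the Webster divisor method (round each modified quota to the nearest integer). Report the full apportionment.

Standard divisor 248838/8 ≈ 31104.75; standard quotas: P3 2.833, P6 2.792, P4 2.375.
Rounding to the nearest integer gives P3 3, P6 3, P4 2 — total 8, matching the house size, so no adjustment is needed.

P3: 3; P6: 3; P4: 2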